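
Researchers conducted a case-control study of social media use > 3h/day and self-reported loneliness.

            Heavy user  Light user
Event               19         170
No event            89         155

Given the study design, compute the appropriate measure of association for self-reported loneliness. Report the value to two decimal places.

Reading the table with exposure as columns: a = 19 (Heavy user, case), b = 89 (Heavy user, non-case), c = 170 (Light user, case), d = 155.
This is a case-control study: participants were sampled on outcome status, so risks in the source population cannot be estimated directly — relative risk is not valid here. The odds ratio is the appropriate measure.
OR = (a·d)/(b·c) = (19 × 155) / (89 × 170) = 2945 / 15130 = 0.19465

0.19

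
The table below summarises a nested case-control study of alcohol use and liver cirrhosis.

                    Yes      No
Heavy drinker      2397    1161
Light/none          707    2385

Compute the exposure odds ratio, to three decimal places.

6.965

Cells: a = 2397, b = 1161, c = 707, d = 2385.
OR = (a·d)/(b·c) = (2397 × 2385) / (1161 × 707) = 5716845 / 820827 = 6.96474
The odds of liver cirrhosis are about 6.96 times as high in the heavy drinker group.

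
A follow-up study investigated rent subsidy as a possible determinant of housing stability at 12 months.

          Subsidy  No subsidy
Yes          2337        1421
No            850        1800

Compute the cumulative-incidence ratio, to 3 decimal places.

1.662

Reading the table with exposure as columns: a = 2337 (Subsidy, case), b = 850 (Subsidy, non-case), c = 1421 (No subsidy, case), d = 1800.
Risk in exposed = 2337/3187 = 0.73329; risk in unexposed = 1421/3221 = 0.44117.
RR = 0.73329 / 0.44117 = 1.66216
The risk among the exposed is 1.66 times that among the unexposed.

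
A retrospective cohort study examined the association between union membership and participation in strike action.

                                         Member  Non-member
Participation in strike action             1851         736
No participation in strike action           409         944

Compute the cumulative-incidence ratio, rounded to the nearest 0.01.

1.87

Reading the table with exposure as columns: a = 1851 (Member, case), b = 409 (Member, non-case), c = 736 (Non-member, case), d = 944.
Risk in exposed = 1851/2260 = 0.81903; risk in unexposed = 736/1680 = 0.43810.
RR = 0.81903 / 0.43810 = 1.86952
The risk among the exposed is 1.87 times that among the unexposed.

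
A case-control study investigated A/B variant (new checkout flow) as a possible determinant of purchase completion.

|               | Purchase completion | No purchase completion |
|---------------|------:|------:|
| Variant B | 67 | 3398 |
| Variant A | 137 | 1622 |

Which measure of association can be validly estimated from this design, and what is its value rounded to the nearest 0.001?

0.233

Cells: a = 67, b = 3398, c = 137, d = 1622.
This is a case-control study: participants were sampled on outcome status, so risks in the source population cannot be estimated directly — relative risk is not valid here. The odds ratio is the appropriate measure.
OR = (a·d)/(b·c) = (67 × 1622) / (3398 × 137) = 108674 / 465526 = 0.23344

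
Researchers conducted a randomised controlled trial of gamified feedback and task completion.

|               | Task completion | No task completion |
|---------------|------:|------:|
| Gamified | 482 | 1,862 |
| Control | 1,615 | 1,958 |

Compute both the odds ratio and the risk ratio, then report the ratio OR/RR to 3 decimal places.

Cells: a = 482, b = 1862, c = 1615, d = 1958.
OR = (482·1958)/(1862·1615) = 943756/3007130 = 0.31384
Risk in exposed = 482/2344 = 0.20563; risk in unexposed = 1615/3573 = 0.45200; RR = 0.45494
OR/RR = 0.31384 / 0.45494 = 0.68985
The outcome is not rare, so the OR lies further from 1 than the RR.

0.690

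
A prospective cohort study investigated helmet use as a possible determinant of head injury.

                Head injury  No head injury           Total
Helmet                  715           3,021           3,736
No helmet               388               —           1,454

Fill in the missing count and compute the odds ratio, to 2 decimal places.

The missing cell is in the unexposed row: 1454 − 388 = 1066.
So a = 715, b = 3021, c = 388, d = 1066.
OR = (a·d)/(b·c) = (715 × 1066) / (3021 × 388) = 762190 / 1172148 = 0.65025

0.65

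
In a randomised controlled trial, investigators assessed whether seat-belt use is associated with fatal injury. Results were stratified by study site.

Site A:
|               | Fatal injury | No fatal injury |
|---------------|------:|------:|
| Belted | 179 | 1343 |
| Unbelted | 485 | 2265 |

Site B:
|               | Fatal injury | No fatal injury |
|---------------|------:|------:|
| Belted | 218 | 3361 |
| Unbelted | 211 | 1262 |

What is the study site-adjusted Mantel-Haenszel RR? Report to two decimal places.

RR_MH = Σ(aᵢ·n₀ᵢ/nᵢ) / Σ(cᵢ·n₁ᵢ/nᵢ), with n₁ᵢ = aᵢ+bᵢ (exposed), n₀ᵢ = cᵢ+dᵢ (unexposed), nᵢ = n₁ᵢ+n₀ᵢ.
Stratum 1 (Site A): n₁ = 1522, n₀ = 2750, n = 4272; a·n₀/n = 179·2750/4272 = 115.2271; c·n₁/n = 485·1522/4272 = 172.7926
Stratum 2 (Site B): n₁ = 3579, n₀ = 1473, n = 5052; a·n₀/n = 218·1473/5052 = 63.5618; c·n₁/n = 211·3579/5052 = 149.4792
RR_MH = (115.2271 + 63.5618) / (172.7926 + 149.4792) = 178.7888 / 322.2718 = 0.55478

0.55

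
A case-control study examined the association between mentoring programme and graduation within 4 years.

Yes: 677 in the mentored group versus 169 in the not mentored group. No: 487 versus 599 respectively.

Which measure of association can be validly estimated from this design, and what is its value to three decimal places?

From the description: a = 677, b = 487, c = 169, d = 599.
This is a case-control study: participants were sampled on outcome status, so risks in the source population cannot be estimated directly — relative risk is not valid here. The odds ratio is the appropriate measure.
OR = (a·d)/(b·c) = (677 × 599) / (487 × 169) = 405523 / 82303 = 4.92720

4.927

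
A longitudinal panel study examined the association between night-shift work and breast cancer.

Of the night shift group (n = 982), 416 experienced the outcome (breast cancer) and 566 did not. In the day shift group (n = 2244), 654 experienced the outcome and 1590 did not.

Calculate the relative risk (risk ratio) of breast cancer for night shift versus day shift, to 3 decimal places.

From the description: a = 416, b = 566, c = 654, d = 1590.
Risk in exposed = 416/982 = 0.42363; risk in unexposed = 654/2244 = 0.29144.
RR = 0.42363 / 0.29144 = 1.45354
The risk among the exposed is 1.45 times that among the unexposed.

1.454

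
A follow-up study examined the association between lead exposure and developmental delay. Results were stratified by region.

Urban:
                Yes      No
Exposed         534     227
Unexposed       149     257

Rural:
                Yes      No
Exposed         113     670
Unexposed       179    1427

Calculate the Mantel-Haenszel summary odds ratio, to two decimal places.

OR_MH = Σ(aᵢdᵢ/nᵢ) / Σ(bᵢcᵢ/nᵢ), where nᵢ is the stratum total.
Stratum 1 (Urban): n = 1167; a·d/n = 534·257/1167 = 117.5990; b·c/n = 227·149/1167 = 28.9829
Stratum 2 (Rural): n = 2389; a·d/n = 113·1427/2389 = 67.4973; b·c/n = 670·179/2389 = 50.2009
OR_MH = (117.5990 + 67.4973) / (28.9829 + 50.2009) = 185.0963 / 79.1838 = 2.33755

2.34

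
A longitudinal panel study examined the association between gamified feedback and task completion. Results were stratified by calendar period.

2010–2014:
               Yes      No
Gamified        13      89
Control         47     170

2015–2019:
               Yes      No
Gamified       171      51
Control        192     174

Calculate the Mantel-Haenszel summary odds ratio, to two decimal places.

1.93

OR_MH = Σ(aᵢdᵢ/nᵢ) / Σ(bᵢcᵢ/nᵢ), where nᵢ is the stratum total.
Stratum 1 (2010–2014): n = 319; a·d/n = 13·170/319 = 6.9279; b·c/n = 89·47/319 = 13.1129
Stratum 2 (2015–2019): n = 588; a·d/n = 171·174/588 = 50.6020; b·c/n = 51·192/588 = 16.6531
OR_MH = (6.9279 + 50.6020) / (13.1129 + 16.6531) = 57.5299 / 29.7659 = 1.93275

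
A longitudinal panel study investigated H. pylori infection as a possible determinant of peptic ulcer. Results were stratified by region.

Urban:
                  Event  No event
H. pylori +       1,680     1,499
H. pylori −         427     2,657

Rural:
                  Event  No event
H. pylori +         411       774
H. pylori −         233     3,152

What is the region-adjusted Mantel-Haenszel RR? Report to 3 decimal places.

RR_MH = Σ(aᵢ·n₀ᵢ/nᵢ) / Σ(cᵢ·n₁ᵢ/nᵢ), with n₁ᵢ = aᵢ+bᵢ (exposed), n₀ᵢ = cᵢ+dᵢ (unexposed), nᵢ = n₁ᵢ+n₀ᵢ.
Stratum 1 (Urban): n₁ = 3179, n₀ = 3084, n = 6263; a·n₀/n = 1680·3084/6263 = 827.2585; c·n₁/n = 427·3179/6263 = 216.7385
Stratum 2 (Rural): n₁ = 1185, n₀ = 3385, n = 4570; a·n₀/n = 411·3385/4570 = 304.4278; c·n₁/n = 233·1185/4570 = 60.4168
RR_MH = (827.2585 + 304.4278) / (216.7385 + 60.4168) = 1131.6863 / 277.1553 = 4.08322

4.083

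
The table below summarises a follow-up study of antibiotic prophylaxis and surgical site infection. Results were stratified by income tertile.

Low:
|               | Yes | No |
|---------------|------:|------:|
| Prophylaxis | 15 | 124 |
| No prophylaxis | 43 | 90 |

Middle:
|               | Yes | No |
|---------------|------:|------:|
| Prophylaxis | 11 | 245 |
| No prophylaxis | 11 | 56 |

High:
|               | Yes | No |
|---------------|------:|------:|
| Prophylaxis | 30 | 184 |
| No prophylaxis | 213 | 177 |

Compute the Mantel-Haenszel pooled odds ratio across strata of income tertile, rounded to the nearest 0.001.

0.169

OR_MH = Σ(aᵢdᵢ/nᵢ) / Σ(bᵢcᵢ/nᵢ), where nᵢ is the stratum total.
Stratum 1 (Low): n = 272; a·d/n = 15·90/272 = 4.9632; b·c/n = 124·43/272 = 19.6029
Stratum 2 (Middle): n = 323; a·d/n = 11·56/323 = 1.9071; b·c/n = 245·11/323 = 8.3437
Stratum 3 (High): n = 604; a·d/n = 30·177/604 = 8.7914; b·c/n = 184·213/604 = 64.8874
OR_MH = (4.9632 + 1.9071 + 8.7914) / (19.6029 + 8.3437 + 64.8874) = 15.6617 / 92.8340 = 0.16871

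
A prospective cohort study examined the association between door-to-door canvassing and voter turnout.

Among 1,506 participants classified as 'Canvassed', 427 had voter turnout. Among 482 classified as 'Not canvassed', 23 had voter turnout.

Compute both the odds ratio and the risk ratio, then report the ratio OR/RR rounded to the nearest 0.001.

From the description: a = 427, b = 1079, c = 23, d = 459.
OR = (427·459)/(1079·23) = 195993/24817 = 7.89753
Risk in exposed = 427/1506 = 0.28353; risk in unexposed = 23/482 = 0.04772; RR = 5.94186
OR/RR = 7.89753 / 5.94186 = 1.32914
The outcome is not rare, so the OR lies further from 1 than the RR.

1.329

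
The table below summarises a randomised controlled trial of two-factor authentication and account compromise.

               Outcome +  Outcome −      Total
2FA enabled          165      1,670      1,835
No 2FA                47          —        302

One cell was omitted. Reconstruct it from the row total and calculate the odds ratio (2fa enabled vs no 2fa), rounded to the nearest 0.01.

0.54

The missing cell is in the unexposed row: 302 − 47 = 255.
So a = 165, b = 1670, c = 47, d = 255.
OR = (a·d)/(b·c) = (165 × 255) / (1670 × 47) = 42075 / 78490 = 0.53606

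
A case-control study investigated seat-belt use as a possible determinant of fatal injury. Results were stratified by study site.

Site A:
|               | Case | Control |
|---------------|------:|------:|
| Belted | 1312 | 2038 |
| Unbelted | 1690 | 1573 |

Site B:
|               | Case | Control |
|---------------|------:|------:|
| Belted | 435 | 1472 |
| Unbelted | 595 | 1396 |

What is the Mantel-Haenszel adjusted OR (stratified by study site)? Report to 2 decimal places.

0.63

OR_MH = Σ(aᵢdᵢ/nᵢ) / Σ(bᵢcᵢ/nᵢ), where nᵢ is the stratum total.
Stratum 1 (Site A): n = 6613; a·d/n = 1312·1573/6613 = 312.0786; b·c/n = 2038·1690/6613 = 520.8256
Stratum 2 (Site B): n = 3898; a·d/n = 435·1396/3898 = 155.7876; b·c/n = 1472·595/3898 = 224.6896
OR_MH = (312.0786 + 155.7876) / (520.8256 + 224.6896) = 467.8662 / 745.5152 = 0.62757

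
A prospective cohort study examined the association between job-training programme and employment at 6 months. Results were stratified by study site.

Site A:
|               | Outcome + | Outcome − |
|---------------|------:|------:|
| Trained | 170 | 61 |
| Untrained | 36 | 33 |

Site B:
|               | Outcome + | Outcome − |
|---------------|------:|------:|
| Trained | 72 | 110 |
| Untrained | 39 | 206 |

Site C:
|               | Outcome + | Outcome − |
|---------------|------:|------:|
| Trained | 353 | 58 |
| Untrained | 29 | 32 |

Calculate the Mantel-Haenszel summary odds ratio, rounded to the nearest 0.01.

3.70

OR_MH = Σ(aᵢdᵢ/nᵢ) / Σ(bᵢcᵢ/nᵢ), where nᵢ is the stratum total.
Stratum 1 (Site A): n = 300; a·d/n = 170·33/300 = 18.7000; b·c/n = 61·36/300 = 7.3200
Stratum 2 (Site B): n = 427; a·d/n = 72·206/427 = 34.7354; b·c/n = 110·39/427 = 10.0468
Stratum 3 (Site C): n = 472; a·d/n = 353·32/472 = 23.9322; b·c/n = 58·29/472 = 3.5636
OR_MH = (18.7000 + 34.7354 + 23.9322) / (7.3200 + 10.0468 + 3.5636) = 77.3676 / 20.9304 = 3.69642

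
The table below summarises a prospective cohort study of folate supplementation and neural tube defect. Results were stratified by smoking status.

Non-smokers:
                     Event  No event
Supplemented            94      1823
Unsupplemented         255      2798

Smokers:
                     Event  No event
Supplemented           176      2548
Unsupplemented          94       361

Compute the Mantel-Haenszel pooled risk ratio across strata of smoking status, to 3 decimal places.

0.464

RR_MH = Σ(aᵢ·n₀ᵢ/nᵢ) / Σ(cᵢ·n₁ᵢ/nᵢ), with n₁ᵢ = aᵢ+bᵢ (exposed), n₀ᵢ = cᵢ+dᵢ (unexposed), nᵢ = n₁ᵢ+n₀ᵢ.
Stratum 1 (Non-smokers): n₁ = 1917, n₀ = 3053, n = 4970; a·n₀/n = 94·3053/4970 = 57.7429; c·n₁/n = 255·1917/4970 = 98.3571
Stratum 2 (Smokers): n₁ = 2724, n₀ = 455, n = 3179; a·n₀/n = 176·455/3179 = 25.1903; c·n₁/n = 94·2724/3179 = 80.5461
RR_MH = (57.7429 + 25.1903) / (98.3571 + 80.5461) = 82.9332 / 178.9032 = 0.46356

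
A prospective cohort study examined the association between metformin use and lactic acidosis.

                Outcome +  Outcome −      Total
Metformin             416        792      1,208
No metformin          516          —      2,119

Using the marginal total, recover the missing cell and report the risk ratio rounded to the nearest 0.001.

The missing cell is in the unexposed row: 2119 − 516 = 1603.
So a = 416, b = 792, c = 516, d = 1603.
RR = [a/(a+b)] / [c/(c+d)] = (416/1208) / (516/2119) = 0.34437/0.24351 = 1.41419

1.414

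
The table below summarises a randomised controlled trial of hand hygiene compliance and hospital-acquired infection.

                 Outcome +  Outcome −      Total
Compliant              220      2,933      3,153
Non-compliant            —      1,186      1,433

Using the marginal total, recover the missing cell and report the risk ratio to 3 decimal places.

0.405

The missing cell is in the unexposed row: 1433 − 1186 = 247.
So a = 220, b = 2933, c = 247, d = 1186.
RR = [a/(a+b)] / [c/(c+d)] = (220/3153) / (247/1433) = 0.06977/0.17237 = 0.40481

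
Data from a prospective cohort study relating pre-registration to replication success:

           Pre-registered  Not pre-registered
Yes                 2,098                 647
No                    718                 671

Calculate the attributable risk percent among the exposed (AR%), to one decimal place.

Reading the table with exposure as columns: a = 2098 (Pre-registered, case), b = 718 (Pre-registered, non-case), c = 647 (Not pre-registered, case), d = 671.
Risk in exposed = 2098/2816 = 0.74503; risk in unexposed = 647/1318 = 0.49090.
RR = 0.74503/0.49090 = 1.51769
AR% = (RR − 1)/RR × 100 = (1.51769 − 1)/1.51769 × 100 = 34.1105%

34.1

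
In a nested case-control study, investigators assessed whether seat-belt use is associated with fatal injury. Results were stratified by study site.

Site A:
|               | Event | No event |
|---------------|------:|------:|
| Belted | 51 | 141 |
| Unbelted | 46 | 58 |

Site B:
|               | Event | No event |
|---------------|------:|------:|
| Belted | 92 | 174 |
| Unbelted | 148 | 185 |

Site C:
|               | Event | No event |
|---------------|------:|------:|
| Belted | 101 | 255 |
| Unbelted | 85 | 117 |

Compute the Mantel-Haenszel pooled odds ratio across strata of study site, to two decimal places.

OR_MH = Σ(aᵢdᵢ/nᵢ) / Σ(bᵢcᵢ/nᵢ), where nᵢ is the stratum total.
Stratum 1 (Site A): n = 296; a·d/n = 51·58/296 = 9.9932; b·c/n = 141·46/296 = 21.9122
Stratum 2 (Site B): n = 599; a·d/n = 92·185/599 = 28.4140; b·c/n = 174·148/599 = 42.9917
Stratum 3 (Site C): n = 558; a·d/n = 101·117/558 = 21.1774; b·c/n = 255·85/558 = 38.8441
OR_MH = (9.9932 + 28.4140 + 21.1774) / (21.9122 + 42.9917 + 38.8441) = 59.5847 / 103.7479 = 0.57432

0.57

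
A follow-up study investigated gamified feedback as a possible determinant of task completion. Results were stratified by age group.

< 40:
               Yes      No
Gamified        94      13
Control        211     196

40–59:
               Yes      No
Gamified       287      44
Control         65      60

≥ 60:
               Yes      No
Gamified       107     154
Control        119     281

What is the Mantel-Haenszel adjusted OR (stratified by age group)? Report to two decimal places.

OR_MH = Σ(aᵢdᵢ/nᵢ) / Σ(bᵢcᵢ/nᵢ), where nᵢ is the stratum total.
Stratum 1 (< 40): n = 514; a·d/n = 94·196/514 = 35.8444; b·c/n = 13·211/514 = 5.3366
Stratum 2 (40–59): n = 456; a·d/n = 287·60/456 = 37.7632; b·c/n = 44·65/456 = 6.2719
Stratum 3 (≥ 60): n = 661; a·d/n = 107·281/661 = 45.4871; b·c/n = 154·119/661 = 27.7247
OR_MH = (35.8444 + 37.7632 + 45.4871) / (5.3366 + 6.2719 + 27.7247) = 119.0947 / 39.3332 = 3.02784

3.03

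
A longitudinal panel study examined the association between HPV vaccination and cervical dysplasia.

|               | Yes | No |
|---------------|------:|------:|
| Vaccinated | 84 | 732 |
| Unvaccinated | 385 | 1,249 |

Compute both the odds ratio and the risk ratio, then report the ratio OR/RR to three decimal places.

0.852

Cells: a = 84, b = 732, c = 385, d = 1249.
OR = (84·1249)/(732·385) = 104916/281820 = 0.37228
Risk in exposed = 84/816 = 0.10294; risk in unexposed = 385/1634 = 0.23562; RR = 0.43690
OR/RR = 0.37228 / 0.43690 = 0.85210
The outcome is not rare, so the OR lies further from 1 than the RR.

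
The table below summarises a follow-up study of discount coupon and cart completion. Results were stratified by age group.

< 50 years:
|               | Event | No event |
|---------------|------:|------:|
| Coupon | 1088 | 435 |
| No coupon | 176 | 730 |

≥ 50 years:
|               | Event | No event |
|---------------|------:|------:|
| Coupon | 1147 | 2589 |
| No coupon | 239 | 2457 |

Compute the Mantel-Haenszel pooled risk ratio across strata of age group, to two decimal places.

RR_MH = Σ(aᵢ·n₀ᵢ/nᵢ) / Σ(cᵢ·n₁ᵢ/nᵢ), with n₁ᵢ = aᵢ+bᵢ (exposed), n₀ᵢ = cᵢ+dᵢ (unexposed), nᵢ = n₁ᵢ+n₀ᵢ.
Stratum 1 (< 50 years): n₁ = 1523, n₀ = 906, n = 2429; a·n₀/n = 1088·906/2429 = 405.8164; c·n₁/n = 176·1523/2429 = 110.3532
Stratum 2 (≥ 50 years): n₁ = 3736, n₀ = 2696, n = 6432; a·n₀/n = 1147·2696/6432 = 480.7699; c·n₁/n = 239·3736/6432 = 138.8221
RR_MH = (405.8164 + 480.7699) / (110.3532 + 138.8221) = 886.5863 / 249.1754 = 3.55808

3.56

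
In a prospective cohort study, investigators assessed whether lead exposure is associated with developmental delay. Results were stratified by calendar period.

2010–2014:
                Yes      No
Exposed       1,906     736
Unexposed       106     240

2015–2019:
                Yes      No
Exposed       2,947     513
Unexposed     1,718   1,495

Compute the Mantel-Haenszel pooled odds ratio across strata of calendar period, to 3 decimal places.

5.142

OR_MH = Σ(aᵢdᵢ/nᵢ) / Σ(bᵢcᵢ/nᵢ), where nᵢ is the stratum total.
Stratum 1 (2010–2014): n = 2988; a·d/n = 1906·240/2988 = 153.0924; b·c/n = 736·106/2988 = 26.1098
Stratum 2 (2015–2019): n = 6673; a·d/n = 2947·1495/6673 = 660.2375; b·c/n = 513·1718/6673 = 132.0746
OR_MH = (153.0924 + 660.2375) / (26.1098 + 132.0746) = 813.3299 / 158.1844 = 5.14166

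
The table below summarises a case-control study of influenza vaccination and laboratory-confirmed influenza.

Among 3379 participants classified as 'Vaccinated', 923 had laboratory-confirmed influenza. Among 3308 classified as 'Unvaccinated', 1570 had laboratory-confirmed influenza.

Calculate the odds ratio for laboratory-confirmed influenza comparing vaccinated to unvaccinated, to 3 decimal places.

0.416

From the description: a = 923, b = 2456, c = 1570, d = 1738.
OR = (a·d)/(b·c) = (923 × 1738) / (2456 × 1570) = 1604174 / 3855920 = 0.41603
Exposure is associated with lower odds of laboratory-confirmed influenza (OR = 0.42 < 1).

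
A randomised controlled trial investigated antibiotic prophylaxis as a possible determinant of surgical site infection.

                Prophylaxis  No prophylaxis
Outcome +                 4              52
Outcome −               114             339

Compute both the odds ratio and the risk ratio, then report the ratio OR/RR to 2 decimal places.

0.90

Reading the table with exposure as columns: a = 4 (Prophylaxis, case), b = 114 (Prophylaxis, non-case), c = 52 (No prophylaxis, case), d = 339.
OR = (4·339)/(114·52) = 1356/5928 = 0.22874
Risk in exposed = 4/118 = 0.03390; risk in unexposed = 52/391 = 0.13299; RR = 0.25489
OR/RR = 0.22874 / 0.25489 = 0.89743
The outcome is not rare, so the OR lies further from 1 than the RR.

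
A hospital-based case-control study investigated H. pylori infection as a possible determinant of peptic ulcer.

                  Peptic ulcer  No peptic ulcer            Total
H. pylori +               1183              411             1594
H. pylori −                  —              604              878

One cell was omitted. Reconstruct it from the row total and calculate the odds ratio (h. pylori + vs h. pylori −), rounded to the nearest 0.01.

The missing cell is in the unexposed row: 878 − 604 = 274.
So a = 1183, b = 411, c = 274, d = 604.
OR = (a·d)/(b·c) = (1183 × 604) / (411 × 274) = 714532 / 112614 = 6.34497

6.34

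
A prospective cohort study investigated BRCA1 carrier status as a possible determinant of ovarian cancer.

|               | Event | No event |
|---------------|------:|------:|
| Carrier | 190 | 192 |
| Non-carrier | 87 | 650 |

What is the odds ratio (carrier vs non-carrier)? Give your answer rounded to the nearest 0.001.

7.393

Cells: a = 190, b = 192, c = 87, d = 650.
OR = (a·d)/(b·c) = (190 × 650) / (192 × 87) = 123500 / 16704 = 7.39344
The odds of ovarian cancer are about 7.39 times as high in the carrier group.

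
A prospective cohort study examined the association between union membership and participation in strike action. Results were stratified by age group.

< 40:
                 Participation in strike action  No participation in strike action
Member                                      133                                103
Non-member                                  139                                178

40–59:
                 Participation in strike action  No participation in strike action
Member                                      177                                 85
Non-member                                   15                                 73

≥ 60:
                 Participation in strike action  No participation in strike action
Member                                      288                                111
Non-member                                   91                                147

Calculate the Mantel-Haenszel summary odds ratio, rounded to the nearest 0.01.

3.22

OR_MH = Σ(aᵢdᵢ/nᵢ) / Σ(bᵢcᵢ/nᵢ), where nᵢ is the stratum total.
Stratum 1 (< 40): n = 553; a·d/n = 133·178/553 = 42.8101; b·c/n = 103·139/553 = 25.8897
Stratum 2 (40–59): n = 350; a·d/n = 177·73/350 = 36.9171; b·c/n = 85·15/350 = 3.6429
Stratum 3 (≥ 60): n = 637; a·d/n = 288·147/637 = 66.4615; b·c/n = 111·91/637 = 15.8571
OR_MH = (42.8101 + 36.9171 + 66.4615) / (25.8897 + 3.6429 + 15.8571) = 146.1888 / 45.3897 = 3.22075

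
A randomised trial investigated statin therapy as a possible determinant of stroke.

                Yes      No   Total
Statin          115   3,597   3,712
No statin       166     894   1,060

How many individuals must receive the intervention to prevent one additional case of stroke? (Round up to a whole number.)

8

Risk in treated group = 115/3712 = 0.03098; risk in control = 166/1060 = 0.15660.
Absolute risk reduction = 0.15660 − 0.03098 = 0.12562
NNT = 1 / ARR = 1 / 0.12562 = 7.960 → round up → 8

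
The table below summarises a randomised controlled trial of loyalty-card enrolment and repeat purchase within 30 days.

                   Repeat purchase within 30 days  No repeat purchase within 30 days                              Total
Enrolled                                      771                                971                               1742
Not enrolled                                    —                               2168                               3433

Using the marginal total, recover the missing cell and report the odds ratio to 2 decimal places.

The missing cell is in the unexposed row: 3433 − 2168 = 1265.
So a = 771, b = 971, c = 1265, d = 2168.
OR = (a·d)/(b·c) = (771 × 2168) / (971 × 1265) = 1671528 / 1228315 = 1.36083

1.36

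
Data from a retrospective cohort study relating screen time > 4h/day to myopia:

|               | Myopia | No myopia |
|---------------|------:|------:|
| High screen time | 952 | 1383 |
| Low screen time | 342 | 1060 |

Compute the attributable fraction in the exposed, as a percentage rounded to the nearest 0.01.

Cells: a = 952, b = 1383, c = 342, d = 1060.
Risk in exposed = 952/2335 = 0.40771; risk in unexposed = 342/1402 = 0.24394.
RR = 0.40771/0.24394 = 1.67137
AR% = (RR − 1)/RR × 100 = (1.67137 − 1)/1.67137 × 100 = 40.1688%

40.17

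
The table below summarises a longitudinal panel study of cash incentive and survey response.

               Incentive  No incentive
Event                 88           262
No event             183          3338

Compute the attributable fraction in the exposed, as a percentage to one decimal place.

77.6

Reading the table with exposure as columns: a = 88 (Incentive, case), b = 183 (Incentive, non-case), c = 262 (No incentive, case), d = 3338.
Risk in exposed = 88/271 = 0.32472; risk in unexposed = 262/3600 = 0.07278.
RR = 0.32472/0.07278 = 4.46185
AR% = (RR − 1)/RR × 100 = (4.46185 − 1)/4.46185 × 100 = 77.5878%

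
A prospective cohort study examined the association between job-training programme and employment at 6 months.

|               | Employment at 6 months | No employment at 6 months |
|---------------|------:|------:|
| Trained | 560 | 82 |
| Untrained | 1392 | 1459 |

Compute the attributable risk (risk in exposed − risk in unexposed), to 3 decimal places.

Cells: a = 560, b = 82, c = 1392, d = 1459.
Risk in exposed = 560/642 = 0.872274; risk in unexposed = 1392/2851 = 0.488250.
Risk difference = 0.872274 − 0.488250 = 0.384024

0.384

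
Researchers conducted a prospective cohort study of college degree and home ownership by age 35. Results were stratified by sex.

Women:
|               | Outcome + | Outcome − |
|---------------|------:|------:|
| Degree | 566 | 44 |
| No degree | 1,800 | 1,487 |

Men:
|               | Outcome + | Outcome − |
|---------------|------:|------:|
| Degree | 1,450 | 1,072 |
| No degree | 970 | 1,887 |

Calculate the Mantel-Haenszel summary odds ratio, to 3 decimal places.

3.392

OR_MH = Σ(aᵢdᵢ/nᵢ) / Σ(bᵢcᵢ/nᵢ), where nᵢ is the stratum total.
Stratum 1 (Women): n = 3897; a·d/n = 566·1487/3897 = 215.9718; b·c/n = 44·1800/3897 = 20.3233
Stratum 2 (Men): n = 5379; a·d/n = 1450·1887/5379 = 508.6726; b·c/n = 1072·970/5379 = 193.3147
OR_MH = (215.9718 + 508.6726) / (20.3233 + 193.3147) = 724.6444 / 213.6381 = 3.39193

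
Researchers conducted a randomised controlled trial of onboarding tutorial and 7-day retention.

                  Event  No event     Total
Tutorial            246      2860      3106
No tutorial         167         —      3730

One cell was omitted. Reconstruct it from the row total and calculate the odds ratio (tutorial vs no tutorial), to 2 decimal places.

The missing cell is in the unexposed row: 3730 − 167 = 3563.
So a = 246, b = 2860, c = 167, d = 3563.
OR = (a·d)/(b·c) = (246 × 3563) / (2860 × 167) = 876498 / 477620 = 1.83514

1.84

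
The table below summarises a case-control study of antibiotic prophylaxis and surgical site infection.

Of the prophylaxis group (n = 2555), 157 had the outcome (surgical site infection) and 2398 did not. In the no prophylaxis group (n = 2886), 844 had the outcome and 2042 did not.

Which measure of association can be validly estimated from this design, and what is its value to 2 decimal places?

From the description: a = 157, b = 2398, c = 844, d = 2042.
This is a case-control study: participants were sampled on outcome status, so risks in the source population cannot be estimated directly — relative risk is not valid here. The odds ratio is the appropriate measure.
OR = (a·d)/(b·c) = (157 × 2042) / (2398 × 844) = 320594 / 2023912 = 0.15840

0.16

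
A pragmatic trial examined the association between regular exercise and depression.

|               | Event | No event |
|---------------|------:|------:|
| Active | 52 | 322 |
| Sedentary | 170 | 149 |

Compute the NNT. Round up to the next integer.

Risk in treated group = 52/374 = 0.13904; risk in control = 170/319 = 0.53292.
Absolute risk reduction = 0.53292 − 0.13904 = 0.39388
NNT = 1 / ARR = 1 / 0.39388 = 2.539 → round up → 3

3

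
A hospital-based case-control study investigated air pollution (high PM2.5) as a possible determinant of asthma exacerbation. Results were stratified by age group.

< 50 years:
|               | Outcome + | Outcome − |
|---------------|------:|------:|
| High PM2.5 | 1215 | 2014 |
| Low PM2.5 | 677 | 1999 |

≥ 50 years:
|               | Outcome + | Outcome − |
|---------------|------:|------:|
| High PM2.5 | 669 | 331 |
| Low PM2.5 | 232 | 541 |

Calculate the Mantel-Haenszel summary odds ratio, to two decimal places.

OR_MH = Σ(aᵢdᵢ/nᵢ) / Σ(bᵢcᵢ/nᵢ), where nᵢ is the stratum total.
Stratum 1 (< 50 years): n = 5905; a·d/n = 1215·1999/5905 = 411.3099; b·c/n = 2014·677/5905 = 230.9023
Stratum 2 (≥ 50 years): n = 1773; a·d/n = 669·541/1773 = 204.1337; b·c/n = 331·232/1773 = 43.3119
OR_MH = (411.3099 + 204.1337) / (230.9023 + 43.3119) = 615.4436 / 274.2142 = 2.24439

2.24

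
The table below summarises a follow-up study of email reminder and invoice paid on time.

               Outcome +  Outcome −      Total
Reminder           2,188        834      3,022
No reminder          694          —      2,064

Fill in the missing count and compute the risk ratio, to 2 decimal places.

The missing cell is in the unexposed row: 2064 − 694 = 1370.
So a = 2188, b = 834, c = 694, d = 1370.
RR = [a/(a+b)] / [c/(c+d)] = (2188/3022) / (694/2064) = 0.72402/0.33624 = 2.15329

2.15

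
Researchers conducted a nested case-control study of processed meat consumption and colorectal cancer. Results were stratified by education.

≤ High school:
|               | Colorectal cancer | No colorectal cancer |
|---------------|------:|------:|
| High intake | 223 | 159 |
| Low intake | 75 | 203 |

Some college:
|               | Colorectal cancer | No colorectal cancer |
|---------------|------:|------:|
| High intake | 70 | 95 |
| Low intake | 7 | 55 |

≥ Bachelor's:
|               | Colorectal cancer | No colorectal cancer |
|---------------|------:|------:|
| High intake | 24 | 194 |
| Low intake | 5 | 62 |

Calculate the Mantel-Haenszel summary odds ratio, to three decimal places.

3.720

OR_MH = Σ(aᵢdᵢ/nᵢ) / Σ(bᵢcᵢ/nᵢ), where nᵢ is the stratum total.
Stratum 1 (≤ High school): n = 660; a·d/n = 223·203/660 = 68.5894; b·c/n = 159·75/660 = 18.0682
Stratum 2 (Some college): n = 227; a·d/n = 70·55/227 = 16.9604; b·c/n = 95·7/227 = 2.9295
Stratum 3 (≥ Bachelor's): n = 285; a·d/n = 24·62/285 = 5.2211; b·c/n = 194·5/285 = 3.4035
OR_MH = (68.5894 + 16.9604 + 5.2211) / (18.0682 + 2.9295 + 3.4035) = 90.7708 / 24.4012 = 3.71993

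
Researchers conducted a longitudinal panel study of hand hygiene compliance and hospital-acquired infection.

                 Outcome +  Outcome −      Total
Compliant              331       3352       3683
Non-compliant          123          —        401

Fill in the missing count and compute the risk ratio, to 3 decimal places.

0.293

The missing cell is in the unexposed row: 401 − 123 = 278.
So a = 331, b = 3352, c = 123, d = 278.
RR = [a/(a+b)] / [c/(c+d)] = (331/3683) / (123/401) = 0.08987/0.30673 = 0.29300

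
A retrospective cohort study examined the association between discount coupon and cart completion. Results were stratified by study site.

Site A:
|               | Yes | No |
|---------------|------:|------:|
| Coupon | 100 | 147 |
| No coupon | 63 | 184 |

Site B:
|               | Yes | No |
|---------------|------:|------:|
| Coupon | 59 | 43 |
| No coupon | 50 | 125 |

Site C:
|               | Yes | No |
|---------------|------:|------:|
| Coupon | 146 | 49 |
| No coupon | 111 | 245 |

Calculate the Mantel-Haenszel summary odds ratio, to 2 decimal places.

3.54

OR_MH = Σ(aᵢdᵢ/nᵢ) / Σ(bᵢcᵢ/nᵢ), where nᵢ is the stratum total.
Stratum 1 (Site A): n = 494; a·d/n = 100·184/494 = 37.2470; b·c/n = 147·63/494 = 18.7470
Stratum 2 (Site B): n = 277; a·d/n = 59·125/277 = 26.6245; b·c/n = 43·50/277 = 7.7617
Stratum 3 (Site C): n = 551; a·d/n = 146·245/551 = 64.9183; b·c/n = 49·111/551 = 9.8711
OR_MH = (37.2470 + 26.6245 + 64.9183) / (18.7470 + 7.7617 + 9.8711) = 128.7898 / 36.3798 = 3.54014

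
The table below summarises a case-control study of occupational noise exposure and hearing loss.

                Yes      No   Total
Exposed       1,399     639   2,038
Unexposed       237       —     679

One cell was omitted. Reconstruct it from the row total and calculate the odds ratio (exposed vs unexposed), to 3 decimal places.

4.083

The missing cell is in the unexposed row: 679 − 237 = 442.
So a = 1399, b = 639, c = 237, d = 442.
OR = (a·d)/(b·c) = (1399 × 442) / (639 × 237) = 618358 / 151443 = 4.08311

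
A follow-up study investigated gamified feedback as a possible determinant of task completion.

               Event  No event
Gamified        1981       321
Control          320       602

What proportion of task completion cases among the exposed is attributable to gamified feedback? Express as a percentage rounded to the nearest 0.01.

59.67

Cells: a = 1981, b = 321, c = 320, d = 602.
Risk in exposed = 1981/2302 = 0.86056; risk in unexposed = 320/922 = 0.34707.
RR = 0.86056/0.34707 = 2.47948
AR% = (RR − 1)/RR × 100 = (2.47948 − 1)/2.47948 × 100 = 59.6689%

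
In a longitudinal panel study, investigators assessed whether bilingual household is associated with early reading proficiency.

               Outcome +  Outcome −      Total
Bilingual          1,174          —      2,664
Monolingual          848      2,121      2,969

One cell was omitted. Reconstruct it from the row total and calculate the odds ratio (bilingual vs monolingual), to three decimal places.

The missing cell is in the exposed row: 2664 − 1174 = 1490.
So a = 1174, b = 1490, c = 848, d = 2121.
OR = (a·d)/(b·c) = (1174 × 2121) / (1490 × 848) = 2490054 / 1263520 = 1.97073

1.971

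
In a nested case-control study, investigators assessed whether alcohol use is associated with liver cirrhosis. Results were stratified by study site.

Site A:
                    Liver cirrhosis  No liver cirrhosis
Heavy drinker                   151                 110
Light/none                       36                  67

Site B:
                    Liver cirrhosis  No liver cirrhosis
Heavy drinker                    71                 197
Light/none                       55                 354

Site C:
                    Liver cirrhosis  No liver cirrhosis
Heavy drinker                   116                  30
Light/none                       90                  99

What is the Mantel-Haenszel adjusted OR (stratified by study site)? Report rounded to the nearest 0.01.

2.84

OR_MH = Σ(aᵢdᵢ/nᵢ) / Σ(bᵢcᵢ/nᵢ), where nᵢ is the stratum total.
Stratum 1 (Site A): n = 364; a·d/n = 151·67/364 = 27.7940; b·c/n = 110·36/364 = 10.8791
Stratum 2 (Site B): n = 677; a·d/n = 71·354/677 = 37.1256; b·c/n = 197·55/677 = 16.0044
Stratum 3 (Site C): n = 335; a·d/n = 116·99/335 = 34.2806; b·c/n = 30·90/335 = 8.0597
OR_MH = (27.7940 + 37.1256 + 34.2806) / (10.8791 + 16.0044 + 8.0597) = 99.2001 / 34.9433 = 2.83889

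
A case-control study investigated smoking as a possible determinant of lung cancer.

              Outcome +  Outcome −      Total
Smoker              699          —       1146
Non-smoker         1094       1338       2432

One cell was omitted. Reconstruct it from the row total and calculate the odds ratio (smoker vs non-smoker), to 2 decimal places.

The missing cell is in the exposed row: 1146 − 699 = 447.
So a = 699, b = 447, c = 1094, d = 1338.
OR = (a·d)/(b·c) = (699 × 1338) / (447 × 1094) = 935262 / 489018 = 1.91253

1.91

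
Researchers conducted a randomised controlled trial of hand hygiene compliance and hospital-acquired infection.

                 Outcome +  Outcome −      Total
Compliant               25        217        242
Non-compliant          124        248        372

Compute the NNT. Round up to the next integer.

Risk in treated group = 25/242 = 0.10331; risk in control = 124/372 = 0.33333.
Absolute risk reduction = 0.33333 − 0.10331 = 0.23003
NNT = 1 / ARR = 1 / 0.23003 = 4.347 → round up → 5

5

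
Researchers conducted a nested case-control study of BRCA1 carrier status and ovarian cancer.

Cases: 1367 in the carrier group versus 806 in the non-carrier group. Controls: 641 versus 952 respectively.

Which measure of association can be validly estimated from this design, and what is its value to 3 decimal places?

2.519

From the description: a = 1367, b = 641, c = 806, d = 952.
This is a nested case-control study: participants were sampled on outcome status, so risks in the source population cannot be estimated directly — relative risk is not valid here. The odds ratio is the appropriate measure.
OR = (a·d)/(b·c) = (1367 × 952) / (641 × 806) = 1301384 / 516646 = 2.51891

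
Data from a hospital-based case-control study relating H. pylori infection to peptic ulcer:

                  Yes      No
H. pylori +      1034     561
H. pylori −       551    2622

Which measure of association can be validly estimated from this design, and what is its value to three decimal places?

8.771

Cells: a = 1034, b = 561, c = 551, d = 2622.
This is a hospital-based case-control study: participants were sampled on outcome status, so risks in the source population cannot be estimated directly — relative risk is not valid here. The odds ratio is the appropriate measure.
OR = (a·d)/(b·c) = (1034 × 2622) / (561 × 551) = 2711148 / 309111 = 8.77079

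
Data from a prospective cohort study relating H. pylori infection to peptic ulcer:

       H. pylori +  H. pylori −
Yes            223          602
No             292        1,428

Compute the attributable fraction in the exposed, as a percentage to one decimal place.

31.5

Reading the table with exposure as columns: a = 223 (H. pylori +, case), b = 292 (H. pylori +, non-case), c = 602 (H. pylori −, case), d = 1428.
Risk in exposed = 223/515 = 0.43301; risk in unexposed = 602/2030 = 0.29655.
RR = 0.43301/0.29655 = 1.46015
AR% = (RR − 1)/RR × 100 = (1.46015 − 1)/1.46015 × 100 = 31.5138%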